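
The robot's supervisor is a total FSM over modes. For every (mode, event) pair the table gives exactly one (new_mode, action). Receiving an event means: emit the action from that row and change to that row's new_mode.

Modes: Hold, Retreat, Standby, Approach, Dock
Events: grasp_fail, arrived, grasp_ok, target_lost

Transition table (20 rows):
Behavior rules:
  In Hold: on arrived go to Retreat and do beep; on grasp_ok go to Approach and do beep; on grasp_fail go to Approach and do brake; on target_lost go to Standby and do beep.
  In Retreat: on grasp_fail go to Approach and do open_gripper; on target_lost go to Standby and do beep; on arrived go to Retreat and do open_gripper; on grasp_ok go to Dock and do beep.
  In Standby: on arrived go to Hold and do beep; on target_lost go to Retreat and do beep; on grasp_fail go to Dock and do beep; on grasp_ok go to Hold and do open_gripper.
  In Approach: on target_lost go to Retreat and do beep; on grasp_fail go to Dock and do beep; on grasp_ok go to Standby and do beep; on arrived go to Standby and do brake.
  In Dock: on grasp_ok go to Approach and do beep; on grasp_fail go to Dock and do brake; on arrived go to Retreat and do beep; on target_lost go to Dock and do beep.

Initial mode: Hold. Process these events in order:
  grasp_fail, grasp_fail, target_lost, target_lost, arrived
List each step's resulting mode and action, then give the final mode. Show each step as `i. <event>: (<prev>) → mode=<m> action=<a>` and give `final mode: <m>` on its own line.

final mode: Retreat

1. grasp_fail: (Hold) → mode=Approach action=brake
2. grasp_fail: (Approach) → mode=Dock action=beep
3. target_lost: (Dock) → mode=Dock action=beep
4. target_lost: (Dock) → mode=Dock action=beep
5. arrived: (Dock) → mode=Retreat action=beep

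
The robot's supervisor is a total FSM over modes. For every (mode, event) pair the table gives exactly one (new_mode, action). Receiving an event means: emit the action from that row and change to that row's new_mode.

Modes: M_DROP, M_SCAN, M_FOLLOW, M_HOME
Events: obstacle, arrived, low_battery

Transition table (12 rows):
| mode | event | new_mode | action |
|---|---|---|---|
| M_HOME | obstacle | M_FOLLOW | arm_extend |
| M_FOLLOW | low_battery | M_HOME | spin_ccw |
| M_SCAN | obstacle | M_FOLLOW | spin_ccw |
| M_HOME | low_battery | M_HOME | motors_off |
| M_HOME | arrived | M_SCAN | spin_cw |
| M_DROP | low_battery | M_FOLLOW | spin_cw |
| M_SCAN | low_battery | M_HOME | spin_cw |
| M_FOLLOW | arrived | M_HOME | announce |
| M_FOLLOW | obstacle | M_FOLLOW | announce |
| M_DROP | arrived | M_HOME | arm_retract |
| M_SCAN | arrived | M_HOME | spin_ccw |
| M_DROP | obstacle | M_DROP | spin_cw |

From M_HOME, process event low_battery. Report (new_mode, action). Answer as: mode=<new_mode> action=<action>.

current mode = M_HOME; filter table to that mode:
  (M_HOME, obstacle) → (M_FOLLOW, arm_extend)
  (M_HOME, low_battery) → (M_HOME, motors_off)  ← event matches
  (M_HOME, arrived) → (M_SCAN, spin_cw)
event = low_battery selects (M_HOME, motors_off)

mode=M_HOME action=motors_off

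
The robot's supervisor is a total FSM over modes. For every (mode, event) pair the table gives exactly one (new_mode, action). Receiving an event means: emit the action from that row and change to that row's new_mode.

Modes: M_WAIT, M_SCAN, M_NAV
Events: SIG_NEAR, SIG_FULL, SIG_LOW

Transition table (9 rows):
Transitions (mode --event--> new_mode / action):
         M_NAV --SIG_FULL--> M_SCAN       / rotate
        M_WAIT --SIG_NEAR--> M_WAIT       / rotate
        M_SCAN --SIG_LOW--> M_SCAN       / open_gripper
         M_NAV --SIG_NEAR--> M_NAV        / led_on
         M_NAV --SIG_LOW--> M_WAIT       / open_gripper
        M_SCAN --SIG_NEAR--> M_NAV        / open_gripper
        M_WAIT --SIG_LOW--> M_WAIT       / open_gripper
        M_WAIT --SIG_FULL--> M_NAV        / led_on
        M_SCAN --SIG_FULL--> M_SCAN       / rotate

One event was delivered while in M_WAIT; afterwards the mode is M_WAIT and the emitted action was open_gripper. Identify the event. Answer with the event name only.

SIG_LOW

try SIG_NEAR: (M_WAIT, SIG_NEAR) → (M_WAIT, rotate)
try SIG_FULL: (M_WAIT, SIG_FULL) → (M_NAV, led_on)
try SIG_LOW: (M_WAIT, SIG_LOW) → (M_WAIT, open_gripper)  ← matches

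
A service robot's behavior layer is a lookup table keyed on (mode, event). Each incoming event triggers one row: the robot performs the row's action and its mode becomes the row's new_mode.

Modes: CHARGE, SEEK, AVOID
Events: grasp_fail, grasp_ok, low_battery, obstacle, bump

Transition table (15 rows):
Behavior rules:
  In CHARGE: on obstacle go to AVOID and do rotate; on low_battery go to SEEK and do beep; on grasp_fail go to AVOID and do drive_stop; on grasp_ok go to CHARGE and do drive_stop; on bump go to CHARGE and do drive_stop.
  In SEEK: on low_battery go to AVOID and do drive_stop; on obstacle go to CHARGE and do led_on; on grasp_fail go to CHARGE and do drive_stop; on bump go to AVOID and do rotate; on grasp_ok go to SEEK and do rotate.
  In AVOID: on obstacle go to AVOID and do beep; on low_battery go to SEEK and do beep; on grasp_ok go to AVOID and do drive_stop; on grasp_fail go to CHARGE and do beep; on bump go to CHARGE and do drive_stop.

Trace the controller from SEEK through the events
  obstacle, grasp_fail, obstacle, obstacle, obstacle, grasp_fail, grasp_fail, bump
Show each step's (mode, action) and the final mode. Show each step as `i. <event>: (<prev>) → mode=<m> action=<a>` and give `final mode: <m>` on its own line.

final mode: CHARGE

1. obstacle: (SEEK) → mode=CHARGE action=led_on
2. grasp_fail: (CHARGE) → mode=AVOID action=drive_stop
3. obstacle: (AVOID) → mode=AVOID action=beep
4. obstacle: (AVOID) → mode=AVOID action=beep
5. obstacle: (AVOID) → mode=AVOID action=beep
6. grasp_fail: (AVOID) → mode=CHARGE action=beep
7. grasp_fail: (CHARGE) → mode=AVOID action=drive_stop
8. bump: (AVOID) → mode=CHARGE action=drive_stop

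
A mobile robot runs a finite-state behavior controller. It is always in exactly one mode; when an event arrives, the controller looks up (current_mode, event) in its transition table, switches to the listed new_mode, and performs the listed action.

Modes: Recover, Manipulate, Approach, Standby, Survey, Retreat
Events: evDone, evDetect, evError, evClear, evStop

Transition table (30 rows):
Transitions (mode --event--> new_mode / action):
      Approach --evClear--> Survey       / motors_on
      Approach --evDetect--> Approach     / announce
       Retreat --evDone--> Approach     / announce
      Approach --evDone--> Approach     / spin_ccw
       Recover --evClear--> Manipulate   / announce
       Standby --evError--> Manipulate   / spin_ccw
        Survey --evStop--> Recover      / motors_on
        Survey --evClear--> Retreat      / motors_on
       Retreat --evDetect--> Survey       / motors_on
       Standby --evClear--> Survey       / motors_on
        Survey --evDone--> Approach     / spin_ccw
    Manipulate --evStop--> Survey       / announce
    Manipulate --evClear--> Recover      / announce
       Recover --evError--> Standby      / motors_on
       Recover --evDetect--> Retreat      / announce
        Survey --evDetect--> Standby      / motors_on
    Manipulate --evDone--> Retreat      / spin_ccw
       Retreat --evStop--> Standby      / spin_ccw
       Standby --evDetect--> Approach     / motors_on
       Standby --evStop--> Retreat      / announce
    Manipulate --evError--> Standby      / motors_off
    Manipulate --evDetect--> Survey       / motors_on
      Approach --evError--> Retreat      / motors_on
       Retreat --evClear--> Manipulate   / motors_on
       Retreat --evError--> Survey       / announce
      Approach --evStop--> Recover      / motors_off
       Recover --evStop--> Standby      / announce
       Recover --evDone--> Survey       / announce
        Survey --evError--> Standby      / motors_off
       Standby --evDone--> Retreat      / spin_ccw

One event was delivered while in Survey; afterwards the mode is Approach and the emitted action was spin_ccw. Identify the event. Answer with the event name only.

try evDone: (Survey, evDone) → (Approach, spin_ccw)  ← matches
try evDetect: (Survey, evDetect) → (Standby, motors_on)
try evError: (Survey, evError) → (Standby, motors_off)
try evClear: (Survey, evClear) → (Retreat, motors_on)
try evStop: (Survey, evStop) → (Recover, motors_on)

evDone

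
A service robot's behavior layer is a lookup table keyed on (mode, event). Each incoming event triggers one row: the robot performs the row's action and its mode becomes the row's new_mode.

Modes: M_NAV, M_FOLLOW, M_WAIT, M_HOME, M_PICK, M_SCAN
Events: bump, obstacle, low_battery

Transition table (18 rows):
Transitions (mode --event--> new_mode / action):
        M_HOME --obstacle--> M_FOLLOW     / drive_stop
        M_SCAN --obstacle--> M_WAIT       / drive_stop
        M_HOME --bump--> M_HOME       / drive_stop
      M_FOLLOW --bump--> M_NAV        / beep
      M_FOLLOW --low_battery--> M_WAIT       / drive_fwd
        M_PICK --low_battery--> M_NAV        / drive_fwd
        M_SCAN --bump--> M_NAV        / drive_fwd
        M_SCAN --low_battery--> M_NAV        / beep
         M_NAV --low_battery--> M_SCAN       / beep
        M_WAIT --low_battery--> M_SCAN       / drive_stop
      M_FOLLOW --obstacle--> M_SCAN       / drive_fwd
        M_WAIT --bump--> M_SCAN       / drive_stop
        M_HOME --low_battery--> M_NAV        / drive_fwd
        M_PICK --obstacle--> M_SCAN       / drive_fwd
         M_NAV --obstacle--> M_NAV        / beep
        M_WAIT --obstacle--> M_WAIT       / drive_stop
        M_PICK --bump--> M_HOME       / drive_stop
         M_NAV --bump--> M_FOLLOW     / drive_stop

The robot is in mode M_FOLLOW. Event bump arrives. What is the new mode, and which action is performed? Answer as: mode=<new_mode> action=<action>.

current mode = M_FOLLOW; filter table to that mode:
  (M_FOLLOW, bump) → (M_NAV, beep)  ← event matches
  (M_FOLLOW, low_battery) → (M_WAIT, drive_fwd)
  (M_FOLLOW, obstacle) → (M_SCAN, drive_fwd)
event = bump selects (M_NAV, beep)

mode=M_NAV action=beep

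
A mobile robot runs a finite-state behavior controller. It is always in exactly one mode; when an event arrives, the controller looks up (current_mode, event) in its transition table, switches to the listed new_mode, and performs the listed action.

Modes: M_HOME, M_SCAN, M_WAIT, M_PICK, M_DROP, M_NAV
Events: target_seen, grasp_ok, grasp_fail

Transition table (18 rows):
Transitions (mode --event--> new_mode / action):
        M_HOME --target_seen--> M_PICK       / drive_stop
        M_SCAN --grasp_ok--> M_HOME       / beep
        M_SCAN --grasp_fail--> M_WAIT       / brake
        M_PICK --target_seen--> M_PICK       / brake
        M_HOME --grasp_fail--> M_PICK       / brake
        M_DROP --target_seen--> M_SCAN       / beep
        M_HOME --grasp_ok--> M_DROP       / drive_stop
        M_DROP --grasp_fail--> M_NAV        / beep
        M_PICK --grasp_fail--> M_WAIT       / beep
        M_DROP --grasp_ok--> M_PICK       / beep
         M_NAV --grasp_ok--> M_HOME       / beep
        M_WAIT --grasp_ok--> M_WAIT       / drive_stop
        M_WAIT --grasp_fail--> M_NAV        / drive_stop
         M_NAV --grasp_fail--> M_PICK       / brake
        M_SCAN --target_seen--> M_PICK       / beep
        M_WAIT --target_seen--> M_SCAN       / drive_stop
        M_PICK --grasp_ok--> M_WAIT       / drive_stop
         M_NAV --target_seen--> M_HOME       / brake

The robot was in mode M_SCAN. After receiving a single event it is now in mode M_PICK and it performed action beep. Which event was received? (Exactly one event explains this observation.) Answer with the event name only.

try target_seen: (M_SCAN, target_seen) → (M_PICK, beep)  ← matches
try grasp_ok: (M_SCAN, grasp_ok) → (M_HOME, beep)
try grasp_fail: (M_SCAN, grasp_fail) → (M_WAIT, brake)

target_seen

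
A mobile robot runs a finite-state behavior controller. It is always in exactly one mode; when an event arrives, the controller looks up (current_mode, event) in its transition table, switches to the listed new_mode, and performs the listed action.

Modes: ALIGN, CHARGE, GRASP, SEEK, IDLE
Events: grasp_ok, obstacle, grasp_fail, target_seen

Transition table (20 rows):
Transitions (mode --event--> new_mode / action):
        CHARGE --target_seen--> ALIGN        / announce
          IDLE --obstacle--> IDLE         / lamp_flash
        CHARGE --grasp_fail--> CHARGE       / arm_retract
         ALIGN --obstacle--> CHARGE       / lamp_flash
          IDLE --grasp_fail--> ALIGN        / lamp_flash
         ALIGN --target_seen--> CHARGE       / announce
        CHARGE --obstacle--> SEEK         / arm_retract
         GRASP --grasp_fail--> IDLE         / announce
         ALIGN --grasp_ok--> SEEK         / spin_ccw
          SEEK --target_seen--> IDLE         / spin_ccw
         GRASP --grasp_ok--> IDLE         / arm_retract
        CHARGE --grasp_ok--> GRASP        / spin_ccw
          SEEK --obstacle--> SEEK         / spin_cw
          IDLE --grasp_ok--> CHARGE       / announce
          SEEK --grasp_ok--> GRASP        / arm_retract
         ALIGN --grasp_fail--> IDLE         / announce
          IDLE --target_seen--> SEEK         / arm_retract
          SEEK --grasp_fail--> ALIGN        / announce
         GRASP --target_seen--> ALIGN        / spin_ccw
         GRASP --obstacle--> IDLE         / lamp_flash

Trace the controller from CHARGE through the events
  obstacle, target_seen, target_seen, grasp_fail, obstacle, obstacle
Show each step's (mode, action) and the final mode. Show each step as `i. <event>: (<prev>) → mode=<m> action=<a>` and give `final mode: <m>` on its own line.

1. obstacle: (CHARGE) → mode=SEEK action=arm_retract
2. target_seen: (SEEK) → mode=IDLE action=spin_ccw
3. target_seen: (IDLE) → mode=SEEK action=arm_retract
4. grasp_fail: (SEEK) → mode=ALIGN action=announce
5. obstacle: (ALIGN) → mode=CHARGE action=lamp_flash
6. obstacle: (CHARGE) → mode=SEEK action=arm_retract

final mode: SEEK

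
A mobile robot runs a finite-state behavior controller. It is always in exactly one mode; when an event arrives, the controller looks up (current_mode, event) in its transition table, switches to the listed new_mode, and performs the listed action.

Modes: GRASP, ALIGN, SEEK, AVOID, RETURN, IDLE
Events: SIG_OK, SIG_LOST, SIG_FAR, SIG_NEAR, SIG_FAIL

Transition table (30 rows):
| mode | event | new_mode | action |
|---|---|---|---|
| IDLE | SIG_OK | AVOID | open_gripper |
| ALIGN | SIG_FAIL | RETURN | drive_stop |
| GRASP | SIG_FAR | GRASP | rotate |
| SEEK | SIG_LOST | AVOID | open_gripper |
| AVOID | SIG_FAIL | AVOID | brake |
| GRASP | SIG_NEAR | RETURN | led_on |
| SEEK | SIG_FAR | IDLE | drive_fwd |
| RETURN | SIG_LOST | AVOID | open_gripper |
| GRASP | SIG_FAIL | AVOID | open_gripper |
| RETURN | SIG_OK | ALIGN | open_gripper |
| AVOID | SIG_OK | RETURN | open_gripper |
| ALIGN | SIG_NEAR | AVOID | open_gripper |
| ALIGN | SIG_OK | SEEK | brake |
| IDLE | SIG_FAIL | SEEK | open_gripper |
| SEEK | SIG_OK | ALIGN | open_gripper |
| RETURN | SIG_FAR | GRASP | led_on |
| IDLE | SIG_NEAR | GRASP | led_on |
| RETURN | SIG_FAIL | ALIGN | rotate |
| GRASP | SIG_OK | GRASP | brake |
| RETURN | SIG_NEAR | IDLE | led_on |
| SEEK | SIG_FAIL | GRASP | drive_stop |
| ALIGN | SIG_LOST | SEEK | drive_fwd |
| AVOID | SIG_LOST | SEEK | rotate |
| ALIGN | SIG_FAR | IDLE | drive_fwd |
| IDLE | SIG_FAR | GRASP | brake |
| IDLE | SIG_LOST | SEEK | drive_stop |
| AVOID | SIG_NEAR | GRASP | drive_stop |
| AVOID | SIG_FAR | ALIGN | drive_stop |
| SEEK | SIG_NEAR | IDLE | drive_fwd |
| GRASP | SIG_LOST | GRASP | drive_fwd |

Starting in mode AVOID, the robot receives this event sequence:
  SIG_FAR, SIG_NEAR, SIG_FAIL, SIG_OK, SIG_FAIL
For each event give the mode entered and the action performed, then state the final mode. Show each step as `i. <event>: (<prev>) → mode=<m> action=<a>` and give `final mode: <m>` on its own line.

final mode: ALIGN

1. SIG_FAR: (AVOID) → mode=ALIGN action=drive_stop
2. SIG_NEAR: (ALIGN) → mode=AVOID action=open_gripper
3. SIG_FAIL: (AVOID) → mode=AVOID action=brake
4. SIG_OK: (AVOID) → mode=RETURN action=open_gripper
5. SIG_FAIL: (RETURN) → mode=ALIGN action=rotate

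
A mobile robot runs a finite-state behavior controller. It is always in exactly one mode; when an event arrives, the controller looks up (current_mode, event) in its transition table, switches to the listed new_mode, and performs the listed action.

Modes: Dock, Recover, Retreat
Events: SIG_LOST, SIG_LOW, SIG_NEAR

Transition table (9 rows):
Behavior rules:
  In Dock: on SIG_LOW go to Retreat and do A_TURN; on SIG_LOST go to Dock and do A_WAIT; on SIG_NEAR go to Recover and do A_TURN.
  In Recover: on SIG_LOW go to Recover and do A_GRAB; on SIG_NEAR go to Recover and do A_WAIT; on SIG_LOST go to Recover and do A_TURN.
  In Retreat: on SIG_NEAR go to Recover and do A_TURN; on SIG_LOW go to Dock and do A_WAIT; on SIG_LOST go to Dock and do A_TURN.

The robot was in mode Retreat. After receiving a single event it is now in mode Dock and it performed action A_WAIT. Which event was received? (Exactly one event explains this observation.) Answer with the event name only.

SIG_LOW

try SIG_LOST: (Retreat, SIG_LOST) → (Dock, A_TURN)
try SIG_LOW: (Retreat, SIG_LOW) → (Dock, A_WAIT)  ← matches
try SIG_NEAR: (Retreat, SIG_NEAR) → (Recover, A_TURN)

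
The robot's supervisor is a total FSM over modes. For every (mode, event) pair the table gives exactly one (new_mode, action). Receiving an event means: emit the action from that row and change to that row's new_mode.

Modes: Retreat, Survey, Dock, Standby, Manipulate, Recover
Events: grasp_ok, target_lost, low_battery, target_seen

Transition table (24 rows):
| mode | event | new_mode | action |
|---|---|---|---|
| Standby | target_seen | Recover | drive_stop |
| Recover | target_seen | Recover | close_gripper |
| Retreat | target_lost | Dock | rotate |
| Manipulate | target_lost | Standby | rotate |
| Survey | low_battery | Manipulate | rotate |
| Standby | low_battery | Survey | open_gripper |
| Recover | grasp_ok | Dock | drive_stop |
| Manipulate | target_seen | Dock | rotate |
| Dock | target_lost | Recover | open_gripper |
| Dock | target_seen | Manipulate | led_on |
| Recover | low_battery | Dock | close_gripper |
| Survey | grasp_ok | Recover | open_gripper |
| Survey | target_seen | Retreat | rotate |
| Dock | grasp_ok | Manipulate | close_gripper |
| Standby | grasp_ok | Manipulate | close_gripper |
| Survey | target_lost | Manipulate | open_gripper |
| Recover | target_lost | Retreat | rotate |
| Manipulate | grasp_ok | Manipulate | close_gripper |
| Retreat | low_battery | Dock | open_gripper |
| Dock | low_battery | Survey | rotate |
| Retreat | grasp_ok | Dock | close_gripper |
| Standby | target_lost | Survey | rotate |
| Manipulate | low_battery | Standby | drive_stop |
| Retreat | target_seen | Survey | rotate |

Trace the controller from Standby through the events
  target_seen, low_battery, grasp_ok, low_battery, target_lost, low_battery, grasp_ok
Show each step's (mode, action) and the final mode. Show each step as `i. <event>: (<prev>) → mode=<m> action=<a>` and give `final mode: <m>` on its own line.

final mode: Manipulate

1. target_seen: (Standby) → mode=Recover action=drive_stop
2. low_battery: (Recover) → mode=Dock action=close_gripper
3. grasp_ok: (Dock) → mode=Manipulate action=close_gripper
4. low_battery: (Manipulate) → mode=Standby action=drive_stop
5. target_lost: (Standby) → mode=Survey action=rotate
6. low_battery: (Survey) → mode=Manipulate action=rotate
7. grasp_ok: (Manipulate) → mode=Manipulate action=close_gripper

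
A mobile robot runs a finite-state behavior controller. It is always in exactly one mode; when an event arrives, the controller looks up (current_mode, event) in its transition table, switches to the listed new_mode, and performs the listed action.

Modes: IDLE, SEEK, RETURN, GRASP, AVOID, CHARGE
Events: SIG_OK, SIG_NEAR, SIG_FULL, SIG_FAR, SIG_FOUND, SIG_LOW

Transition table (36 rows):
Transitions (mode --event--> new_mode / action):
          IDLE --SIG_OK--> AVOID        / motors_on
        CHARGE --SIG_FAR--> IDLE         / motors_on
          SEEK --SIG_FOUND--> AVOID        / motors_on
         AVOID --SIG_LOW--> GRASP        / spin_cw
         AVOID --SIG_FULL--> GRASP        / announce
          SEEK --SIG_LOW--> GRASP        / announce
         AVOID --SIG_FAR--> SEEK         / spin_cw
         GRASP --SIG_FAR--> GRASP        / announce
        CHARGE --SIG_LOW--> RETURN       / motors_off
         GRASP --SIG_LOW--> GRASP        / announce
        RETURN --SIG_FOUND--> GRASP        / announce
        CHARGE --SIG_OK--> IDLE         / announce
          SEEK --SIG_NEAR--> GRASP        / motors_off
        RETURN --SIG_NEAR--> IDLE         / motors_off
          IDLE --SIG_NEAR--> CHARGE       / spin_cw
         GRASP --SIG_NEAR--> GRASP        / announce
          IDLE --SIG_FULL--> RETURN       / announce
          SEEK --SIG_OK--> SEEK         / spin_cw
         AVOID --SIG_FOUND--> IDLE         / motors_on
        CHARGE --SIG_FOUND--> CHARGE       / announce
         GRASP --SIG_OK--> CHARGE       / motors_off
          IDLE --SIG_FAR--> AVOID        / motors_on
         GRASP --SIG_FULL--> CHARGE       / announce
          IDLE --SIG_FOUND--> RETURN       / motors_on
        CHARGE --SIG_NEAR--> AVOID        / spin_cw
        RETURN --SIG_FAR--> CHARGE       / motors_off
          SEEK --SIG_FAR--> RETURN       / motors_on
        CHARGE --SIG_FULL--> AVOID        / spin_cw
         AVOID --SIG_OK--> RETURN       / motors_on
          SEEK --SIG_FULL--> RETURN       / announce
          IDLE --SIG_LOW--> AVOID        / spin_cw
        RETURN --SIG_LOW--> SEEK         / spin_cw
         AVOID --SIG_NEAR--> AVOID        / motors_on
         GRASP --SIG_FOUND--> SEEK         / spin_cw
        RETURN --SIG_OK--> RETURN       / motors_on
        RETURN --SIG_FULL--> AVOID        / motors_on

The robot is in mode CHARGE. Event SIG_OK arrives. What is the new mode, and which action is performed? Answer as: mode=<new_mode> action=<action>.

mode=IDLE action=announce

current mode = CHARGE; filter table to that mode:
  (CHARGE, SIG_FAR) → (IDLE, motors_on)
  (CHARGE, SIG_LOW) → (RETURN, motors_off)
  (CHARGE, SIG_OK) → (IDLE, announce)  ← event matches
  (CHARGE, SIG_FOUND) → (CHARGE, announce)
  (CHARGE, SIG_NEAR) → (AVOID, spin_cw)
  (CHARGE, SIG_FULL) → (AVOID, spin_cw)
event = SIG_OK selects (IDLE, announce)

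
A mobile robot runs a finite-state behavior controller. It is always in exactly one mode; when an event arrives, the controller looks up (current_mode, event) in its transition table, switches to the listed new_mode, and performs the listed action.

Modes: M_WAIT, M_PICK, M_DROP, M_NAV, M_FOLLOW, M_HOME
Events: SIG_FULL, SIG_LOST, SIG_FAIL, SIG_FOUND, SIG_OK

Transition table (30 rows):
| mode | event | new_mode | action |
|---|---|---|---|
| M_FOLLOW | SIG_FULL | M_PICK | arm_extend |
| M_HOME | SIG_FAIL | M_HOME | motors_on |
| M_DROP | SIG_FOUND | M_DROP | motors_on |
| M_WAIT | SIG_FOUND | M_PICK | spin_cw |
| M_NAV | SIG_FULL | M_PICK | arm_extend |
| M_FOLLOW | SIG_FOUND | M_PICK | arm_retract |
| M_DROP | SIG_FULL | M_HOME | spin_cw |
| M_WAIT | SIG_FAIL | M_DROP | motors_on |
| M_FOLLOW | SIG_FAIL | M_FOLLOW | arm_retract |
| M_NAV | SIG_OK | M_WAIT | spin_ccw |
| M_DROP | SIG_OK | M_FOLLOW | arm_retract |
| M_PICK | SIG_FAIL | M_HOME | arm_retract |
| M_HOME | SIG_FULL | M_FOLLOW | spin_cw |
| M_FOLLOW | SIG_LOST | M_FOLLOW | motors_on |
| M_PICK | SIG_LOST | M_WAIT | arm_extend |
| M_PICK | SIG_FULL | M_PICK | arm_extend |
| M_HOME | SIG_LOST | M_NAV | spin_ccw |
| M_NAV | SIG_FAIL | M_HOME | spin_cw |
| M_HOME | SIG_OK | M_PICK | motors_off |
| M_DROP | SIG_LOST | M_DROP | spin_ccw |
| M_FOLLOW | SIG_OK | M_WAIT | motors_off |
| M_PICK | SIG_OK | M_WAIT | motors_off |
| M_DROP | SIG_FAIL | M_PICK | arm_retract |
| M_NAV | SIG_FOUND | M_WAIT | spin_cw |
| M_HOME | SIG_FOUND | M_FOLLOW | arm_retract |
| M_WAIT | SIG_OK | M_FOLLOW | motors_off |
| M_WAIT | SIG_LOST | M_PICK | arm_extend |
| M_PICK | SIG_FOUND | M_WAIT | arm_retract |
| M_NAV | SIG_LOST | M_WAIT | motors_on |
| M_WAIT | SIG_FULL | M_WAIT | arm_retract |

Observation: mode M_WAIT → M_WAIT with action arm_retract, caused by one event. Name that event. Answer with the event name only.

SIG_FULL

try SIG_FULL: (M_WAIT, SIG_FULL) → (M_WAIT, arm_retract)  ← matches
try SIG_LOST: (M_WAIT, SIG_LOST) → (M_PICK, arm_extend)
try SIG_FAIL: (M_WAIT, SIG_FAIL) → (M_DROP, motors_on)
try SIG_FOUND: (M_WAIT, SIG_FOUND) → (M_PICK, spin_cw)
try SIG_OK: (M_WAIT, SIG_OK) → (M_FOLLOW, motors_off)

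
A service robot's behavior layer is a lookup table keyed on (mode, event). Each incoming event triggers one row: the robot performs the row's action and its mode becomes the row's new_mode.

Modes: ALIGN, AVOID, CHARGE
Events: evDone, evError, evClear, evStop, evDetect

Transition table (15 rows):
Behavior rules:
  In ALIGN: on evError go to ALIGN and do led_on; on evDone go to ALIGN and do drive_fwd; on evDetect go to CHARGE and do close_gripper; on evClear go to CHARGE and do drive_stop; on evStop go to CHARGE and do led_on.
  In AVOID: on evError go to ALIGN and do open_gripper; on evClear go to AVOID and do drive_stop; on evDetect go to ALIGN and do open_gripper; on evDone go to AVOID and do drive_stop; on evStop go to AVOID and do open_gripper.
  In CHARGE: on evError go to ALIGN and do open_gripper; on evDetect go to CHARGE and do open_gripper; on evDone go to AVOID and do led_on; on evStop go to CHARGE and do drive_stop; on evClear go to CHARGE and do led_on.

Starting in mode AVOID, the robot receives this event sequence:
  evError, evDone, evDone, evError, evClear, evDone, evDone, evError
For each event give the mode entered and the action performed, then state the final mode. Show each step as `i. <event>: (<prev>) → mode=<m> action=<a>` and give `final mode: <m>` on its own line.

final mode: ALIGN

1. evError: (AVOID) → mode=ALIGN action=open_gripper
2. evDone: (ALIGN) → mode=ALIGN action=drive_fwd
3. evDone: (ALIGN) → mode=ALIGN action=drive_fwd
4. evError: (ALIGN) → mode=ALIGN action=led_on
5. evClear: (ALIGN) → mode=CHARGE action=drive_stop
6. evDone: (CHARGE) → mode=AVOID action=led_on
7. evDone: (AVOID) → mode=AVOID action=drive_stop
8. evError: (AVOID) → mode=ALIGN action=open_gripper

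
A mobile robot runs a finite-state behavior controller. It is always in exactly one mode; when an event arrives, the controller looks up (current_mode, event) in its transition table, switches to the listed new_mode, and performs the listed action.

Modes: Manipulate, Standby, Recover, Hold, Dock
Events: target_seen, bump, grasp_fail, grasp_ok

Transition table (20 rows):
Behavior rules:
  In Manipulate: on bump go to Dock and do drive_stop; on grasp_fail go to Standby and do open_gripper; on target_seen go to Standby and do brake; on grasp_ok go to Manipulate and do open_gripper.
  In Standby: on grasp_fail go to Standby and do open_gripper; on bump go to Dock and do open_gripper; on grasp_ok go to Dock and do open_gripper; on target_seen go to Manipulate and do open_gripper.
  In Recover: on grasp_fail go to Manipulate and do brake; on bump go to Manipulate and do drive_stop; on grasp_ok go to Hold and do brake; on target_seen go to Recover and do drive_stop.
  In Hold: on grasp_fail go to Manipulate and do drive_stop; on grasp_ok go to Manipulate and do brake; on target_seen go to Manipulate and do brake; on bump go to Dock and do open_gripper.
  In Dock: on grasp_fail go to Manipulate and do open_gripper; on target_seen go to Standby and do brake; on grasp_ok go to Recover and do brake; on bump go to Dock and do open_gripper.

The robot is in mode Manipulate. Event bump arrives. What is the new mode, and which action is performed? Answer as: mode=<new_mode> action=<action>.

mode=Dock action=drive_stop

current mode = Manipulate; filter table to that mode:
  (Manipulate, bump) → (Dock, drive_stop)  ← event matches
  (Manipulate, grasp_fail) → (Standby, open_gripper)
  (Manipulate, target_seen) → (Standby, brake)
  (Manipulate, grasp_ok) → (Manipulate, open_gripper)
event = bump selects (Dock, drive_stop)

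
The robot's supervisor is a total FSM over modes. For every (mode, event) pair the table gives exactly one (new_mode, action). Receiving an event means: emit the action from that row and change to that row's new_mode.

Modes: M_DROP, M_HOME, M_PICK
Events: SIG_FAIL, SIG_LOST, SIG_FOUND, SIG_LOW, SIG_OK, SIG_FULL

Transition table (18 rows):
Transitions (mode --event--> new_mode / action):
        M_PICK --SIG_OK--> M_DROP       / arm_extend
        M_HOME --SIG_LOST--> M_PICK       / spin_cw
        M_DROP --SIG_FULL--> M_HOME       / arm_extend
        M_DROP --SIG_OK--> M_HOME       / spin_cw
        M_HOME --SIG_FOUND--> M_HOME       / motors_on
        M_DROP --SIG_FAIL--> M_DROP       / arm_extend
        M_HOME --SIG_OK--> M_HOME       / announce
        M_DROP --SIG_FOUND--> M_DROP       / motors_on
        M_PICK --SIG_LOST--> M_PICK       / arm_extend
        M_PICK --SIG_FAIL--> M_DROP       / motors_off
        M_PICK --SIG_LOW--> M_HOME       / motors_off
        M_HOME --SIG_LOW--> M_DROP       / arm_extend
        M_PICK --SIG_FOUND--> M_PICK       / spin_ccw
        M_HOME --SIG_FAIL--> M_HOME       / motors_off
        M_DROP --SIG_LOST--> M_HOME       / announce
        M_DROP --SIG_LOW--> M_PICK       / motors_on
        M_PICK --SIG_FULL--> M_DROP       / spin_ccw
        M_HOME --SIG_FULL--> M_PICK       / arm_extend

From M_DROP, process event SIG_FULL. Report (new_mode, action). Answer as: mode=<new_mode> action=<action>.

mode=M_HOME action=arm_extend

current mode = M_DROP; filter table to that mode:
  (M_DROP, SIG_FULL) → (M_HOME, arm_extend)  ← event matches
  (M_DROP, SIG_OK) → (M_HOME, spin_cw)
  (M_DROP, SIG_FAIL) → (M_DROP, arm_extend)
  (M_DROP, SIG_FOUND) → (M_DROP, motors_on)
  (M_DROP, SIG_LOST) → (M_HOME, announce)
  (M_DROP, SIG_LOW) → (M_PICK, motors_on)
event = SIG_FULL selects (M_HOME, arm_extend)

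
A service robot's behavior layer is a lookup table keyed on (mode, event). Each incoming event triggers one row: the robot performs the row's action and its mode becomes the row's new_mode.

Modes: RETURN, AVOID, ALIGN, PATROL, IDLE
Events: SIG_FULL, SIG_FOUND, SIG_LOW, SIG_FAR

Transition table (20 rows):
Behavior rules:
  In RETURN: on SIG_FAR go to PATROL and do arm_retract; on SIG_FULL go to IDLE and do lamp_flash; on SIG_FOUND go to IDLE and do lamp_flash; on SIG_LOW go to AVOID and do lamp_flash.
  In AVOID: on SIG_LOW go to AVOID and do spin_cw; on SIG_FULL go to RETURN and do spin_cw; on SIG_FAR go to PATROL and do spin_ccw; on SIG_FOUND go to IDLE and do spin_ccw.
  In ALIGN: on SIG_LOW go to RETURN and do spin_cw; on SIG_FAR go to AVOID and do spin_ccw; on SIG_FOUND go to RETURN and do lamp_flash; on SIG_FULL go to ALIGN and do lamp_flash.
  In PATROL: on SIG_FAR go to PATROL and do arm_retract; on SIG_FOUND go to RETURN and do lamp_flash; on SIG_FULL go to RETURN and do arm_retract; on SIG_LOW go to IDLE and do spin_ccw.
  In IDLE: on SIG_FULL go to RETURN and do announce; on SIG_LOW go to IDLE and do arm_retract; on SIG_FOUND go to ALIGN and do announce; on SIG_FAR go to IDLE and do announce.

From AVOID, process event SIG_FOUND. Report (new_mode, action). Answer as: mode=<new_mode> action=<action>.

mode=IDLE action=spin_ccw

current mode = AVOID; filter table to that mode:
  (AVOID, SIG_LOW) → (AVOID, spin_cw)
  (AVOID, SIG_FULL) → (RETURN, spin_cw)
  (AVOID, SIG_FAR) → (PATROL, spin_ccw)
  (AVOID, SIG_FOUND) → (IDLE, spin_ccw)  ← event matches
event = SIG_FOUND selects (IDLE, spin_ccw)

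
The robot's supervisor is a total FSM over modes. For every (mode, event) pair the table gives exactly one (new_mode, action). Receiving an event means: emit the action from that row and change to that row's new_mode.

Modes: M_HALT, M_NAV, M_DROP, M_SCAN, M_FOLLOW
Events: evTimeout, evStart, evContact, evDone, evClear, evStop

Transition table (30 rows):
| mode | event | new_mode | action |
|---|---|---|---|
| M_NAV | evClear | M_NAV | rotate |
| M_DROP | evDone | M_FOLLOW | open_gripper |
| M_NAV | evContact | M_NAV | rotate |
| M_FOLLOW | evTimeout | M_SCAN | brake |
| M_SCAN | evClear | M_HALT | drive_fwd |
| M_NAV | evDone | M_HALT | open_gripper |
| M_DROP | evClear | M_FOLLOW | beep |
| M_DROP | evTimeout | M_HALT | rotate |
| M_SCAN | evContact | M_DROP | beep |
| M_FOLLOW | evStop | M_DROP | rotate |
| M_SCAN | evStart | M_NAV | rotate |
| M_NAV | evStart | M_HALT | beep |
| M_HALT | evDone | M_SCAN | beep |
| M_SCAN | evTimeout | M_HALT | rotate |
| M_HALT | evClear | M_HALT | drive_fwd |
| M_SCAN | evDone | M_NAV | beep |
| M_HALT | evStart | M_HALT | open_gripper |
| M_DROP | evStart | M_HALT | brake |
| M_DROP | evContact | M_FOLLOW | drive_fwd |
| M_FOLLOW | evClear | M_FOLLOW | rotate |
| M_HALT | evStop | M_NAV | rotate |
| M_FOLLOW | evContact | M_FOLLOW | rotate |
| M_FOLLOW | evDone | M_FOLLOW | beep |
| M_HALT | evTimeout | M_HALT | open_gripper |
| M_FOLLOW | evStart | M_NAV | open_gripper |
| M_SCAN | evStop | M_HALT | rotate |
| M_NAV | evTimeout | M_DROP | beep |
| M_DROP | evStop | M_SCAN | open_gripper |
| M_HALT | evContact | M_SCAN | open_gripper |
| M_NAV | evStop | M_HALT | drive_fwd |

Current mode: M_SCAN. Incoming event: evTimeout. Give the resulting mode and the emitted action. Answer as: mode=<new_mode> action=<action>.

mode=M_HALT action=rotate

current mode = M_SCAN; filter table to that mode:
  (M_SCAN, evClear) → (M_HALT, drive_fwd)
  (M_SCAN, evContact) → (M_DROP, beep)
  (M_SCAN, evStart) → (M_NAV, rotate)
  (M_SCAN, evTimeout) → (M_HALT, rotate)  ← event matches
  (M_SCAN, evDone) → (M_NAV, beep)
  (M_SCAN, evStop) → (M_HALT, rotate)
event = evTimeout selects (M_HALT, rotate)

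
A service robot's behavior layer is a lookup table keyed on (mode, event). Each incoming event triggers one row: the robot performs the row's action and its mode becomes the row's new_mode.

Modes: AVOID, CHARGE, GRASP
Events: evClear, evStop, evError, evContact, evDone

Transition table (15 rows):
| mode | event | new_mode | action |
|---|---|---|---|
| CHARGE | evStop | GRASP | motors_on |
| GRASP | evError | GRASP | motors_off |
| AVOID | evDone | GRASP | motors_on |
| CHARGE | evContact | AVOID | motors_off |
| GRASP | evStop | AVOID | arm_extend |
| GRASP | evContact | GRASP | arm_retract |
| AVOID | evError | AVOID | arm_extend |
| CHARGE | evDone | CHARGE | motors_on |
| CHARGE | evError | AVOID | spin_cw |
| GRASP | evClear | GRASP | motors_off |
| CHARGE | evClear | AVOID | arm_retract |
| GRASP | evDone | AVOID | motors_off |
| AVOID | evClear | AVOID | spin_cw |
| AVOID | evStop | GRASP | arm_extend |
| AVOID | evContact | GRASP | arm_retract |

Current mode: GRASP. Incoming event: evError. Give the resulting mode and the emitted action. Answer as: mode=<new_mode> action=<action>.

mode=GRASP action=motors_off

current mode = GRASP; filter table to that mode:
  (GRASP, evError) → (GRASP, motors_off)  ← event matches
  (GRASP, evStop) → (AVOID, arm_extend)
  (GRASP, evContact) → (GRASP, arm_retract)
  (GRASP, evClear) → (GRASP, motors_off)
  (GRASP, evDone) → (AVOID, motors_off)
event = evError selects (GRASP, motors_off)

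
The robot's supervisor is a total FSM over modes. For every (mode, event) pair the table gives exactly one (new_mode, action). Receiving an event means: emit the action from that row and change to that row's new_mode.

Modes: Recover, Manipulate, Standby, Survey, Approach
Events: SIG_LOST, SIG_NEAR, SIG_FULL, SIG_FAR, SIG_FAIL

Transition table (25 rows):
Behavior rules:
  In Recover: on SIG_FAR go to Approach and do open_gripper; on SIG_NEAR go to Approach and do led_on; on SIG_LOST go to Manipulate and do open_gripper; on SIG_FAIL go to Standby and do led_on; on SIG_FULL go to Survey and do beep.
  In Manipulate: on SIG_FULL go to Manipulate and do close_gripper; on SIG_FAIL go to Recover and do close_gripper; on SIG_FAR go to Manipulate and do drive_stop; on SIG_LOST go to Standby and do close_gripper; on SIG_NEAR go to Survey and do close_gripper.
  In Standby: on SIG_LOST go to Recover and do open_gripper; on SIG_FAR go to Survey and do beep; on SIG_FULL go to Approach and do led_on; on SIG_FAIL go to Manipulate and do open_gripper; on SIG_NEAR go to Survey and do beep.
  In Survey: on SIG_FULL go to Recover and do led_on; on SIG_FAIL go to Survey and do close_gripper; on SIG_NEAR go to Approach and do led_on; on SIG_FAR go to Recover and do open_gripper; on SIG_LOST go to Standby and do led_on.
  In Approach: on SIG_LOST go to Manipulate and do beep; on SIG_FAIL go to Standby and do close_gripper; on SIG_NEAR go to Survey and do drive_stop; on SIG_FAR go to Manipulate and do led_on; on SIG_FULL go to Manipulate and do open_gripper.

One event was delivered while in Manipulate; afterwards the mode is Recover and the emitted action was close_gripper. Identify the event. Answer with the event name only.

SIG_FAIL

try SIG_LOST: (Manipulate, SIG_LOST) → (Standby, close_gripper)
try SIG_NEAR: (Manipulate, SIG_NEAR) → (Survey, close_gripper)
try SIG_FULL: (Manipulate, SIG_FULL) → (Manipulate, close_gripper)
try SIG_FAR: (Manipulate, SIG_FAR) → (Manipulate, drive_stop)
try SIG_FAIL: (Manipulate, SIG_FAIL) → (Recover, close_gripper)  ← matches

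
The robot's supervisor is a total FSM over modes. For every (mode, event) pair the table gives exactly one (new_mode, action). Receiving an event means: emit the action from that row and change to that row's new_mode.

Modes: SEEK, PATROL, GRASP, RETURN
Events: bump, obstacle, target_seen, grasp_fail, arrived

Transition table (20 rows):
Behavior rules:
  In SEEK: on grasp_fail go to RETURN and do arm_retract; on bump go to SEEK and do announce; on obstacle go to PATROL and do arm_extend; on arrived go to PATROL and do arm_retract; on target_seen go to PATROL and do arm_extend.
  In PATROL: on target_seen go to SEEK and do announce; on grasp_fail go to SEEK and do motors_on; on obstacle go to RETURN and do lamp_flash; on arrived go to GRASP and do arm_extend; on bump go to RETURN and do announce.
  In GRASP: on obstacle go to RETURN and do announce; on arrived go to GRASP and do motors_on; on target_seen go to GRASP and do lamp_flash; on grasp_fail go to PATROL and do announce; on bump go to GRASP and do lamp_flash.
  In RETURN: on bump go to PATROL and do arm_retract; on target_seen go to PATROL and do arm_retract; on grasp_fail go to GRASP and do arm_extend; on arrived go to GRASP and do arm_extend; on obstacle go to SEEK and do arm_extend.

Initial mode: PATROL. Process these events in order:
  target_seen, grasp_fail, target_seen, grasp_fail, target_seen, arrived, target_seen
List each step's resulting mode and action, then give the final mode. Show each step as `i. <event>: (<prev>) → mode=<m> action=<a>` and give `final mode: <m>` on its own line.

1. target_seen: (PATROL) → mode=SEEK action=announce
2. grasp_fail: (SEEK) → mode=RETURN action=arm_retract
3. target_seen: (RETURN) → mode=PATROL action=arm_retract
4. grasp_fail: (PATROL) → mode=SEEK action=motors_on
5. target_seen: (SEEK) → mode=PATROL action=arm_extend
6. arrived: (PATROL) → mode=GRASP action=arm_extend
7. target_seen: (GRASP) → mode=GRASP action=lamp_flash

final mode: GRASP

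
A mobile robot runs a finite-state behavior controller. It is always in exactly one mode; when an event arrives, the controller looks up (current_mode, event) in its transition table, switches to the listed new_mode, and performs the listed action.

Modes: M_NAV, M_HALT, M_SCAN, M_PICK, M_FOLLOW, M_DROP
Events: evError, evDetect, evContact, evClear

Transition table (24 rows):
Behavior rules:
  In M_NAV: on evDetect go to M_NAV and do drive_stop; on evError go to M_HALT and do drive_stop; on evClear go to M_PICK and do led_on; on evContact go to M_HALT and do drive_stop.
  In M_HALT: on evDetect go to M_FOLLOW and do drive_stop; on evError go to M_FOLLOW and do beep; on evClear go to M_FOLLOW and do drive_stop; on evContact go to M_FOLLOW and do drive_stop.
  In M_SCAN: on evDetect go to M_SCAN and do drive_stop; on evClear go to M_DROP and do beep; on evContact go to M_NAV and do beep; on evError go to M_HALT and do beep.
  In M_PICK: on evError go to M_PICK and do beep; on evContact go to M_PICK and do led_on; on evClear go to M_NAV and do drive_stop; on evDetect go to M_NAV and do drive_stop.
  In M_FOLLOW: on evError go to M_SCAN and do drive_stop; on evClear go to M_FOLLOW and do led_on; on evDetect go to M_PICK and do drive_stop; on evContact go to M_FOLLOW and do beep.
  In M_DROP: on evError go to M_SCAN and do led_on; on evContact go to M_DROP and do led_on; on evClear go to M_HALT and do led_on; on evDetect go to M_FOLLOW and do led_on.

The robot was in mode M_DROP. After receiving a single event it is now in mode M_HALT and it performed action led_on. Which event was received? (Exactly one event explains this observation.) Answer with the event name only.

evClear

try evError: (M_DROP, evError) → (M_SCAN, led_on)
try evDetect: (M_DROP, evDetect) → (M_FOLLOW, led_on)
try evContact: (M_DROP, evContact) → (M_DROP, led_on)
try evClear: (M_DROP, evClear) → (M_HALT, led_on)  ← matches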